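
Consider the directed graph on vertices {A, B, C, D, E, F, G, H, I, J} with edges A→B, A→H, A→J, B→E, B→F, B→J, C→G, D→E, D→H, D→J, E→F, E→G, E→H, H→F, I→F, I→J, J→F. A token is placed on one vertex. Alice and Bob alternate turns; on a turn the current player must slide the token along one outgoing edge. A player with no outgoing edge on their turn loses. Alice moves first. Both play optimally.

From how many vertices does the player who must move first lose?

Classify positions by backward induction: terminal positions (no move available) are L. From any other position, the mover wins iff some move reaches an L.
Every edge goes from a vertex to one that appears earlier in the order F, G, H, E, J, B, I, D, A, C, so processing vertices in that order labels each vertex after all of its successors.
F: no outgoing edge → L
G: no outgoing edge → L
H: reaches L-position F → W
E: reaches L-position G → W
J: reaches L-position F → W
B: reaches L-position F → W
I: reaches L-position F → W
D: only reaches J(W), E(W), H(W), all W → L
A: only reaches B(W), J(W), H(W), all W → L
C: reaches L-position G → W
The L vertices are A, D, F, G; that is 4 in all.

4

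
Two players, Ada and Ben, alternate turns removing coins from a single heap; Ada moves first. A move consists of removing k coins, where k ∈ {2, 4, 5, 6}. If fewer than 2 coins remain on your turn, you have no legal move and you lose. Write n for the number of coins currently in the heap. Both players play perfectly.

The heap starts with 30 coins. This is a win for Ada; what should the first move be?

Remove 5, leaving 25.

Label each position W (a win for the player to move) or L (a loss). A position with no legal move is L; any other position is W exactly when some move reaches an L, and L when every move reaches a W.
n=0: no move → L
n=1: no move → L
n=2: →0(L), so W
n=3: →1(L), so W
n=4: →0(L), so W
n=5: →1(L), so W
n=6: →1(L), so W
n=7: →1(L), so W
n=8: →6(W), 4(W), 3(W), 2(W) — all W, so L
n=9: →7(W), 5(W), 4(W), 3(W) — all W, so L
n=10: →8(L), so W
n=11: →9(L), so W
n=12: →8(L), so W
n=13: →9(L), so W
n=14: →9(L), so W
n=15: →9(L), so W
n=16: →14(W), 12(W), 11(W), 10(W) — all W, so L
n=17: →15(W), 13(W), 12(W), 11(W) — all W, so L
n=18: →16(L), so W
n=19: →17(L), so W
n=20: →16(L), so W
n=21: →17(L), so W
n=22: →17(L), so W
n=23: →17(L), so W
n=24: →22(W), 20(W), 19(W), 18(W) — all W, so L
n=25: →23(W), 21(W), 20(W), 19(W) — all W, so L
n=26: →24(L), so W
n=27: →25(L), so W
n=28: →24(L), so W
n=29: →25(L), so W
n=30: →25(L), so W
From 30, the L positions reachable in one move are: 25, 24. Any move reaching one of these is winning.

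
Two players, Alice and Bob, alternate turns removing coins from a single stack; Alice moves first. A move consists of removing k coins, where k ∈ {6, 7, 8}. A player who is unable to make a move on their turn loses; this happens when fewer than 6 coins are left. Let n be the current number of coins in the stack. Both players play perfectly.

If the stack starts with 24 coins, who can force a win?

Alice wins.

Classify positions by backward induction: terminal positions (no move available) are L. From any other position, the mover wins iff some move reaches an L.
n=0: no move → L
n=1: no move → L
n=2: no move → L
n=3: no move → L
n=4: no move → L
n=5: no move → L
n=6: reaches L-position 0 → W
n=7: reaches L-position 1 → W
n=8: reaches L-position 2 → W
n=9: reaches L-position 3 → W
n=10: reaches L-position 4 → W
n=11: reaches L-position 5 → W
n=12: reaches L-position 5 → W
n=13: reaches L-position 5 → W
n=14: only reaches 8(W), 7(W), 6(W), all W → L
n=15: only reaches 9(W), 8(W), 7(W), all W → L
n=16: only reaches 10(W), 9(W), 8(W), all W → L
n=17: only reaches 11(W), 10(W), 9(W), all W → L
n=18: only reaches 12(W), 11(W), 10(W), all W → L
n=19: only reaches 13(W), 12(W), 11(W), all W → L
n=20: reaches L-position 14 → W
n=21: reaches L-position 15 → W
n=22: reaches L-position 16 → W
n=23: reaches L-position 17 → W
n=24: reaches L-position 18 → W
From 24 Alice can remove 6, leaving 18, reaching an L position.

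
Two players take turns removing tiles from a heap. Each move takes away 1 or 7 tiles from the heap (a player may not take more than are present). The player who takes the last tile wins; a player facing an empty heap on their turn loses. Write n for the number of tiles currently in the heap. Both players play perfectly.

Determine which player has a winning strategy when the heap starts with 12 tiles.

Classify positions by backward induction: terminal positions (no move available) are L. From any other position, the mover wins iff some move reaches an L.
n=0: no move → L
n=1: W (go to 0, an L position)
n=2: L (sole option 1(W) is W)
n=3: W (go to 2, an L position)
n=4: L (sole option 3(W) is W)
n=5: W (go to 4, an L position)
n=6: L (sole option 5(W) is W)
n=7: W (go to 6, an L position)
n=8: L (options 7(W), 1(W) are all W)
n=9: W (go to 8, an L position)
n=10: L (options 9(W), 3(W) are all W)
n=11: W (go to 10, an L position)
n=12: L (options 11(W), 5(W) are all W)
Every move from 12 reaches a W position, so the mover loses.

The second player wins.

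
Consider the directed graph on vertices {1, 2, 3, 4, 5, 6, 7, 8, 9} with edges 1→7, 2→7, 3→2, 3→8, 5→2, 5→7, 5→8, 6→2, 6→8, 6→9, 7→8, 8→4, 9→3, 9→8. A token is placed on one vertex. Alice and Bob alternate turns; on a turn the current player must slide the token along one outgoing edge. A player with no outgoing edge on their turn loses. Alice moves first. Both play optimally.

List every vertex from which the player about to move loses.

3, 4, 6, 7

Label each position W (a win for the player to move) or L (a loss). A position with no legal move is L; any other position is W exactly when some move reaches an L, and L when every move reaches a W.
Every edge goes from a vertex to one that appears earlier in the order 4, 8, 7, 2, 5, 1, 3, 9, 6, so processing vertices in that order labels each vertex after all of its successors.
4: no outgoing edge → L
8: reaches L-position 4 → W
7: only reaches 8(W), which is W → L
2: reaches L-position 7 → W
5: reaches L-position 7 → W
1: reaches L-position 7 → W
3: only reaches 2(W), 8(W), all W → L
9: reaches L-position 3 → W
6: only reaches 9(W), 2(W), 8(W), all W → L
Reading off the rows marked L gives the requested list; there are 4 such vertices.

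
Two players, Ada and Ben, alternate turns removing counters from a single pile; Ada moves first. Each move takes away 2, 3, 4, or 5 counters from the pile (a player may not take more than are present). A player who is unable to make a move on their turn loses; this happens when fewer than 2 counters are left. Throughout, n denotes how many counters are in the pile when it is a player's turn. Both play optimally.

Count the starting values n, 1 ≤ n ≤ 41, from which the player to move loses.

11

Classify positions by backward induction: terminal positions (no move available) are L. From any other position, the mover wins iff some move reaches an L.
n=0: no move → L
n=1: no move → L
n=2: can move to 0, which is L ⇒ W
n=3: can move to 1, which is L ⇒ W
n=4: can move to 1, which is L ⇒ W
n=5: can move to 1, which is L ⇒ W
n=6: can move to 1, which is L ⇒ W
n=7: moves to 5(W), 4(W), 3(W), 2(W); every one is W ⇒ L
n=8: moves to 6(W), 5(W), 4(W), 3(W); every one is W ⇒ L
n=9: can move to 7, which is L ⇒ W
n=10: can move to 8, which is L ⇒ W
n=11: can move to 8, which is L ⇒ W
n=12: can move to 8, which is L ⇒ W
n=13: can move to 8, which is L ⇒ W
n=14: moves to 12(W), 11(W), 10(W), 9(W); every one is W ⇒ L
n=15: moves to 13(W), 12(W), 11(W), 10(W); every one is W ⇒ L
n=16: can move to 14, which is L ⇒ W
n=17: can move to 15, which is L ⇒ W
n=18: can move to 15, which is L ⇒ W
n=19: can move to 15, which is L ⇒ W
n=20: can move to 15, which is L ⇒ W
n=21: moves to 19(W), 18(W), 17(W), 16(W); every one is W ⇒ L
n=22: moves to 20(W), 19(W), 18(W), 17(W); every one is W ⇒ L
n=23: can move to 21, which is L ⇒ W
n=24: can move to 22, which is L ⇒ W
n=25: can move to 22, which is L ⇒ W
n=26: can move to 22, which is L ⇒ W
n=27: can move to 22, which is L ⇒ W
n=28: moves to 26(W), 25(W), 24(W), 23(W); every one is W ⇒ L
n=29: moves to 27(W), 26(W), 25(W), 24(W); every one is W ⇒ L
n=30: can move to 28, which is L ⇒ W
n=31: can move to 29, which is L ⇒ W
n=32: can move to 29, which is L ⇒ W
n=33: can move to 29, which is L ⇒ W
n=34: can move to 29, which is L ⇒ W
n=35: moves to 33(W), 32(W), 31(W), 30(W); every one is W ⇒ L
n=36: moves to 34(W), 33(W), 32(W), 31(W); every one is W ⇒ L
n=37: can move to 35, which is L ⇒ W
n=38: can move to 36, which is L ⇒ W
n=39: can move to 36, which is L ⇒ W
n=40: can move to 36, which is L ⇒ W
n=41: can move to 36, which is L ⇒ W
L entries with 1 ≤ n ≤ 41 (n=0 is outside the asked range and is not counted): n = 1, 7, 8, 14, 15, 21, 22, 28, 29, 35, 36; that makes 11.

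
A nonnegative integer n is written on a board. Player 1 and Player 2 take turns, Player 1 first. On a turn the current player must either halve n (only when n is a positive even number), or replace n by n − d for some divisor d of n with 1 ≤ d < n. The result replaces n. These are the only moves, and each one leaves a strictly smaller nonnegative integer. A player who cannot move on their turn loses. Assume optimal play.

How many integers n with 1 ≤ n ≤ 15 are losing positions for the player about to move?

Build the W/L table. Terminal = L. A non-terminal position is W if it has a move to some L; otherwise it is L.
n=0: no move → L
n=1: no move → L
n=2: can move to 1, which is L ⇒ W
n=3: the only move is to 2(W), a W ⇒ L
n=4: can move to 3, which is L ⇒ W
n=5: the only move is to 4(W), a W ⇒ L
n=6: can move to 3, which is L ⇒ W
n=7: the only move is to 6(W), a W ⇒ L
n=8: can move to 7, which is L ⇒ W
n=9: moves to 6(W), 8(W); every one is W ⇒ L
n=10: can move to 5, which is L ⇒ W
n=11: the only move is to 10(W), a W ⇒ L
n=12: can move to 9, which is L ⇒ W
n=13: the only move is to 12(W), a W ⇒ L
n=14: can move to 7, which is L ⇒ W
n=15: moves to 10(W), 12(W), 14(W); every one is W ⇒ L
L entries with 1 ≤ n ≤ 15 (n=0 is outside the asked range and is not counted): n = 1, 3, 5, 7, 9, 11, 13, 15; that makes 8.

8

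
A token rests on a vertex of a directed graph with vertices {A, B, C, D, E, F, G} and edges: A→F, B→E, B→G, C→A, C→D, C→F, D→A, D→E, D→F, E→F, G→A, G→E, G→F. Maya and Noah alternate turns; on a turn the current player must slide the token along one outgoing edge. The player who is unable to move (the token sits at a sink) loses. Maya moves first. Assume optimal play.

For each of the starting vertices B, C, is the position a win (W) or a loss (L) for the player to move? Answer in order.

B: L, C: W

Classify positions by backward induction: terminal positions (no move available) are L. From any other position, the mover wins iff some move reaches an L.
Every edge goes from a vertex to one that appears earlier in the order F, A, E, G, D, C, B, so processing vertices in that order labels each vertex after all of its successors.
F: no outgoing edge → L
A: W (go to F, an L position)
E: W (go to F, an L position)
G: W (go to F, an L position)
D: W (go to F, an L position)
C: W (go to F, an L position)
B: L (options G(W), E(W) are all W)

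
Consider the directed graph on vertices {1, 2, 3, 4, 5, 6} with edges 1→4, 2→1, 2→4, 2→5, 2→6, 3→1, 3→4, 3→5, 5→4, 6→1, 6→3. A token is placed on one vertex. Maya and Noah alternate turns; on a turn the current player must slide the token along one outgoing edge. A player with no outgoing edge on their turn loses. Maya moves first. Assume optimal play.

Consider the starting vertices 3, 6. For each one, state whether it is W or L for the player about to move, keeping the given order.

3: W, 6: L

Work bottom-up. With no move the player to move loses. Otherwise the position is W if at least one move leads to an L position for the opponent, and L if every move leads to a W.
Every edge goes from a vertex to one that appears earlier in the order 4, 5, 1, 3, 6, 2, so processing vertices in that order labels each vertex after all of its successors.
4: no outgoing edge → L
5: →4(L), so W
1: →4(L), so W
3: →4(L), so W
6: →3(W), 1(W) — all W, so L
2: →6(L), so W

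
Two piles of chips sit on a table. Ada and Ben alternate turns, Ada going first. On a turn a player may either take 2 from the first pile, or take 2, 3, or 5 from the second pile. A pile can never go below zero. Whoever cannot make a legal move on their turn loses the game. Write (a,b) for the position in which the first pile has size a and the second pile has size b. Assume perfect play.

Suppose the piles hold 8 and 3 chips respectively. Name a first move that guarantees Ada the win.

Move to (6,3).

Work bottom-up. With no move the player to move loses. Otherwise the position is W if at least one move leads to an L position for the opponent, and L if every move leads to a W.
No move ever increases a pile, so every position that can arise here has a ≤ 8 and b ≤ 3; it is enough to label the cells with 0 ≤ a ≤ 8 and 0 ≤ b ≤ 3.
Every move lowers a or b (never raises either), so fill the grid row by row in increasing a, and left to right within a row: each cell's successors are then already labelled.
      b=0  b=1  b=2  b=3
a=0:    L    L    W    W
a=1:    L    L    W    W
a=2:    W    W    L    L
a=3:    W    W    L    L
a=4:    L    L    W    W
a=5:    L    L    W    W
a=6:    W    W    L    L
a=7:    W    W    L    L
a=8:    L    L    W    W
Cells with no legal move (terminal, hence L): (0,0), (0,1), (1,0), (1,1).
The remaining L cells, each justified by listing all of its moves:
(2,2): moves to (0,2)(W), (2,0)(W); every one is W ⇒ L
(2,3): moves to (0,3)(W), (2,1)(W), (2,0)(W); every one is W ⇒ L
(3,2): moves to (1,2)(W), (3,0)(W); every one is W ⇒ L
(3,3): moves to (1,3)(W), (3,1)(W), (3,0)(W); every one is W ⇒ L
(4,0): the only move is to (2,0)(W), a W ⇒ L
(4,1): the only move is to (2,1)(W), a W ⇒ L
(5,0): the only move is to (3,0)(W), a W ⇒ L
(5,1): the only move is to (3,1)(W), a W ⇒ L
(6,2): moves to (4,2)(W), (6,0)(W); every one is W ⇒ L
(6,3): moves to (4,3)(W), (6,1)(W), (6,0)(W); every one is W ⇒ L
(7,2): moves to (5,2)(W), (7,0)(W); every one is W ⇒ L
(7,3): moves to (5,3)(W), (7,1)(W), (7,0)(W); every one is W ⇒ L
(8,0): the only move is to (6,0)(W), a W ⇒ L
(8,1): the only move is to (6,1)(W), a W ⇒ L
Every other cell has at least one move into one of the L cells above, so it is W.
From (8,3), the L positions reachable in one move are: (6,3), (8,1), (8,0). Any move reaching one of these is winning.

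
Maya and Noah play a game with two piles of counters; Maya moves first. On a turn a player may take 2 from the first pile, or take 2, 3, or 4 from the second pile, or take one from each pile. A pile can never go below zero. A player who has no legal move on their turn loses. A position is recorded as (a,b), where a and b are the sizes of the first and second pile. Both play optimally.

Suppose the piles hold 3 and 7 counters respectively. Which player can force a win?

Noah wins.

Positions with no move are L. A position that does have a move is losing for the player to move precisely when every available move leads to a winning position for the opponent. Fill in the labels:
No move ever increases a pile, so every position that can arise here has a ≤ 3 and b ≤ 7; it is enough to label the cells with 0 ≤ a ≤ 3 and 0 ≤ b ≤ 7.
Every move lowers a or b (never raises either), so fill the grid row by row in increasing a, and left to right within a row: each cell's successors are then already labelled.
      b=0  b=1  b=2  b=3  b=4  b=5  b=6  b=7
a=0:    L    L    W    W    W    W    L    L
a=1:    L    W    W    W    W    L    L    W
a=2:    W    W    L    L    W    W    W    W
a=3:    W    L    L    W    W    W    W    L
Cells with no legal move (terminal, hence L): (0,0), (0,1), (1,0).
The remaining L cells, each justified by listing all of its moves:
(0,6): L (options (0,4)(W), (0,3)(W), (0,2)(W) are all W)
(0,7): L (options (0,5)(W), (0,4)(W), (0,3)(W) are all W)
(1,5): L (options (1,3)(W), (1,2)(W), (1,1)(W), (0,4)(W) are all W)
(1,6): L (options (1,4)(W), (1,3)(W), (1,2)(W), (0,5)(W) are all W)
(2,2): L (options (0,2)(W), (2,0)(W), (1,1)(W) are all W)
(2,3): L (options (0,3)(W), (2,1)(W), (2,0)(W), (1,2)(W) are all W)
(3,1): L (options (1,1)(W), (2,0)(W) are all W)
(3,2): L (options (1,2)(W), (3,0)(W), (2,1)(W) are all W)
(3,7): L (options (1,7)(W), (3,5)(W), (3,4)(W), (3,3)(W), (2,6)(W) are all W)
Every other cell has at least one move into one of the L cells above, so it is W.
Every move from (3,7) reaches a W position, so the mover loses.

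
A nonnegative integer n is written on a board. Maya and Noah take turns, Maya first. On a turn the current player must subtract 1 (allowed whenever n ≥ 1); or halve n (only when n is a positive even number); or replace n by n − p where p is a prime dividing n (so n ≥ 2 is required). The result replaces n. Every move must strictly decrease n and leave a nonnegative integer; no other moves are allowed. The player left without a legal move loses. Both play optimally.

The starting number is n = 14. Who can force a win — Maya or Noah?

Positions with no move are L. A position that does have a move is losing for the player to move precisely when every available move leads to a winning position for the opponent. Fill in the labels:
n=0: no move → L
n=1: can move to 0, which is L ⇒ W
n=2: can move to 0, which is L ⇒ W
n=3: can move to 0, which is L ⇒ W
n=4: moves to 2(W), 3(W); every one is W ⇒ L
n=5: can move to 0, which is L ⇒ W
n=6: can move to 4, which is L ⇒ W
n=7: can move to 0, which is L ⇒ W
n=8: can move to 4, which is L ⇒ W
n=9: moves to 6(W), 8(W); every one is W ⇒ L
n=10: can move to 9, which is L ⇒ W
n=11: can move to 0, which is L ⇒ W
n=12: can move to 9, which is L ⇒ W
n=13: can move to 0, which is L ⇒ W
n=14: moves to 7(W), 12(W), 13(W); every one is W ⇒ L
Every move from 14 reaches a W position, so the mover loses.

Noah wins.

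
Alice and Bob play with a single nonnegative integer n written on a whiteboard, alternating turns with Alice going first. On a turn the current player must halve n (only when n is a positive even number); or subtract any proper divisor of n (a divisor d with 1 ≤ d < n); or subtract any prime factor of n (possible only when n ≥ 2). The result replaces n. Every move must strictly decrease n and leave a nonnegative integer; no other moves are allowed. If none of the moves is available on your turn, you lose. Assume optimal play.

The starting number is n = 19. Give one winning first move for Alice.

Move to 0.

Classify positions by backward induction: terminal positions (no move available) are L. From any other position, the mover wins iff some move reaches an L.
n=0: no move → L
n=1: no move → L
n=2: W (go to 0, an L position)
n=3: W (go to 0, an L position)
n=4: L (options 2(W), 3(W) are all W)
n=5: W (go to 0, an L position)
n=6: W (go to 4, an L position)
n=7: W (go to 0, an L position)
n=8: W (go to 4, an L position)
n=9: L (options 6(W), 8(W) are all W)
n=10: W (go to 9, an L position)
n=11: W (go to 0, an L position)
n=12: W (go to 9, an L position)
n=13: W (go to 0, an L position)
n=14: L (options 7(W), 12(W), 13(W) are all W)
n=15: W (go to 14, an L position)
n=16: W (go to 14, an L position)
n=17: W (go to 0, an L position)
n=18: W (go to 9, an L position)
n=19: W (go to 0, an L position)
From 19, the L positions reachable in one move are: 0.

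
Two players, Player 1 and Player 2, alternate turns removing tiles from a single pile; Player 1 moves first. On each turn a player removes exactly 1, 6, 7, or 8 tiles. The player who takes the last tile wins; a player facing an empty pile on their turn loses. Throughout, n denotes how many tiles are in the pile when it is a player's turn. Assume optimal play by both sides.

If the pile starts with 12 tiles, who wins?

Player 1 wins.

Build the W/L table. Terminal = L. A non-terminal position is W if it has a move to some L; otherwise it is L.
n=0: no move → L
n=1: →0(L), so W
n=2: →1(W) only, which is W, so L
n=3: →2(L), so W
n=4: →3(W) only, which is W, so L
n=5: →4(L), so W
n=6: →0(L), so W
n=7: →0(L), so W
n=8: →2(L), so W
n=9: →2(L), so W
n=10: →4(L), so W
n=11: →4(L), so W
n=12: →4(L), so W
From 12 Player 1 can remove 8, leaving 4, reaching an L position.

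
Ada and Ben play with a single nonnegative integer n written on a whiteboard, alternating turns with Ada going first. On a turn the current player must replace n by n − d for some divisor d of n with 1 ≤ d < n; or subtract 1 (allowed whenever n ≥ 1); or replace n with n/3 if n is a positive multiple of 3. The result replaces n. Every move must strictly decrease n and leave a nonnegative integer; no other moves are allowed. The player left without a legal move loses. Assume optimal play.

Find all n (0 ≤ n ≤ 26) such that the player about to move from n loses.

Work bottom-up. With no move the player to move loses. Otherwise the position is W if at least one move leads to an L position for the opponent, and L if every move leads to a W.
n=0: no move → L
n=1: W (go to 0, an L position)
n=2: L (sole option 1(W) is W)
n=3: W (go to 2, an L position)
n=4: W (go to 2, an L position)
n=5: L (sole option 4(W) is W)
n=6: W (go to 2, an L position)
n=7: L (sole option 6(W) is W)
n=8: W (go to 7, an L position)
n=9: L (options 3(W), 6(W), 8(W) are all W)
n=10: W (go to 5, an L position)
n=11: L (sole option 10(W) is W)
n=12: W (go to 9, an L position)
n=13: L (sole option 12(W) is W)
n=14: W (go to 7, an L position)
n=15: W (go to 5, an L position)
n=16: L (options 8(W), 12(W), 14(W), 15(W) are all W)
n=17: W (go to 16, an L position)
n=18: W (go to 9, an L position)
n=19: L (sole option 18(W) is W)
n=20: W (go to 16, an L position)
n=21: W (go to 7, an L position)
n=22: W (go to 11, an L position)
n=23: L (sole option 22(W) is W)
n=24: W (go to 16, an L position)
n=25: L (options 20(W), 24(W) are all W)
n=26: W (go to 13, an L position)
Reading off the rows marked L gives the requested list; there are 11 such values of n.

0, 2, 5, 7, 9, 11, 13, 16, 19, 23, 25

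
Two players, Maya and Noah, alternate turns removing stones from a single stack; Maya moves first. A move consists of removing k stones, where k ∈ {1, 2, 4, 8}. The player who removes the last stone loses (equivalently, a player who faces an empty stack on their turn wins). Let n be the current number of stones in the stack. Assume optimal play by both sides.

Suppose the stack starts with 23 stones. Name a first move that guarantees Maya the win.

Build the W/L table. Terminal = W. A non-terminal position is W if it has a move to some L; otherwise it is L.
n=0: no move; the opponent has just taken the last stone and therefore loses → W
n=1: only reaches 0(W), which is W → L
n=2: reaches L-position 1 → W
n=3: reaches L-position 1 → W
n=4: only reaches 3(W), 2(W), 0(W), all W → L
n=5: reaches L-position 4 → W
n=6: reaches L-position 4 → W
n=7: only reaches 6(W), 5(W), 3(W), all W → L
n=8: reaches L-position 7 → W
n=9: reaches L-position 7 → W
n=10: only reaches 9(W), 8(W), 6(W), 2(W), all W → L
n=11: reaches L-position 10 → W
n=12: reaches L-position 10 → W
n=13: only reaches 12(W), 11(W), 9(W), 5(W), all W → L
n=14: reaches L-position 13 → W
n=15: reaches L-position 13 → W
n=16: only reaches 15(W), 14(W), 12(W), 8(W), all W → L
n=17: reaches L-position 16 → W
n=18: reaches L-position 16 → W
n=19: only reaches 18(W), 17(W), 15(W), 11(W), all W → L
n=20: reaches L-position 19 → W
n=21: reaches L-position 19 → W
n=22: only reaches 21(W), 20(W), 18(W), 14(W), all W → L
n=23: reaches L-position 22 → W
From 23, the L positions reachable in one move are: 22, 19. Any move reaching one of these is winning.

Remove 1, leaving 22.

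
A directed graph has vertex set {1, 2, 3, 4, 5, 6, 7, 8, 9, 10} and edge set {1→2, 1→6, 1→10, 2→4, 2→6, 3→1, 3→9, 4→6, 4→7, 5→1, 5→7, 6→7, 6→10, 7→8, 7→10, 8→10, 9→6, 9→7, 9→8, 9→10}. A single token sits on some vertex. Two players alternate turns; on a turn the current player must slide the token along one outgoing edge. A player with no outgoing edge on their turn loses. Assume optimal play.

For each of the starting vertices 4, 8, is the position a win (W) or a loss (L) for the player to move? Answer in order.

4: L, 8: W

Use the standard recursion: the mover loses at a terminal position; elsewhere, the mover wins exactly when some move hands the opponent an L position.
Every edge goes from a vertex to one that appears earlier in the order 10, 8, 7, 6, 4, 2, 1, 5, 9, 3, so processing vertices in that order labels each vertex after all of its successors.
10: no outgoing edge → L
8: can move to 10, which is L ⇒ W
7: can move to 10, which is L ⇒ W
6: can move to 10, which is L ⇒ W
4: moves to 6(W), 7(W); every one is W ⇒ L
2: can move to 4, which is L ⇒ W
1: can move to 10, which is L ⇒ W
5: moves to 1(W), 7(W); every one is W ⇒ L
9: can move to 10, which is L ⇒ W
3: moves to 9(W), 1(W); every one is W ⇒ L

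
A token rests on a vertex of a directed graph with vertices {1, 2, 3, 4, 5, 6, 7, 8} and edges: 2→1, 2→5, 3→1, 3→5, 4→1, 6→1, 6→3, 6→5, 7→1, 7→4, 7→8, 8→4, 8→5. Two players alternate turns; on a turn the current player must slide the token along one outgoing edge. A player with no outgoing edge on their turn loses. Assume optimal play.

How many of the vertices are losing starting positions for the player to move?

2

Classify positions by backward induction: terminal positions (no move available) are L. From any other position, the mover wins iff some move reaches an L.
Every edge goes from a vertex to one that appears earlier in the order 1, 5, 4, 3, 8, 6, 7, 2, so processing vertices in that order labels each vertex after all of its successors.
1: no outgoing edge → L
5: no outgoing edge → L
4: reaches L-position 1 → W
3: reaches L-position 5 → W
8: reaches L-position 5 → W
6: reaches L-position 5 → W
7: reaches L-position 1 → W
2: reaches L-position 5 → W
The L vertices are 1, 5; that is 2 in all.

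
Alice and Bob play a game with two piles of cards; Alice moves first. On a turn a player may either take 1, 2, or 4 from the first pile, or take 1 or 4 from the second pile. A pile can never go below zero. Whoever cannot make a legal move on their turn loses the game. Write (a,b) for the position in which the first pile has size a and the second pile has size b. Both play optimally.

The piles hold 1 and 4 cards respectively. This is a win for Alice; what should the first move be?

Label each position W (a win for the player to move) or L (a loss). A position with no legal move is L; any other position is W exactly when some move reaches an L, and L when every move reaches a W.
No move ever increases a pile, so every position that can arise here has a ≤ 1 and b ≤ 4; it is enough to label the cells with 0 ≤ a ≤ 1 and 0 ≤ b ≤ 4.
Every move lowers a or b (never raises either), so fill the grid row by row in increasing a, and left to right within a row: each cell's successors are then already labelled.
      b=0  b=1  b=2  b=3  b=4
a=0:    L    W    L    W    W
a=1:    W    L    W    L    W
Cells with no legal move (terminal, hence L): (0,0).
The remaining L cells, each justified by listing all of its moves:
(0,2): the only move is to (0,1)(W), a W ⇒ L
(1,1): moves to (0,1)(W), (1,0)(W); every one is W ⇒ L
(1,3): moves to (0,3)(W), (1,2)(W); every one is W ⇒ L
Every other cell has at least one move into one of the L cells above, so it is W.
From (1,4), the L positions reachable in one move are: (1,3).

Move to (1,3).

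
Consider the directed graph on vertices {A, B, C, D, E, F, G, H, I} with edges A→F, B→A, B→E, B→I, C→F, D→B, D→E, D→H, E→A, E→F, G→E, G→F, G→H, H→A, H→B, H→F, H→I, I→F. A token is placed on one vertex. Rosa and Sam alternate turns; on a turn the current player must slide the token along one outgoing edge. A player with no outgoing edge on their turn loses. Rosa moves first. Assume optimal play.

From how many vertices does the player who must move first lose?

2

Compute win/loss labels from the base case upward. A position with no move is L. Any other position is W if it can reach an L in one move, else L.
Every edge goes from a vertex to one that appears earlier in the order F, A, I, E, B, H, G, D, C, so processing vertices in that order labels each vertex after all of its successors.
F: no outgoing edge → L
A: reaches L-position F → W
I: reaches L-position F → W
E: reaches L-position F → W
B: only reaches E(W), I(W), A(W), all W → L
H: reaches L-position B → W
G: reaches L-position F → W
D: reaches L-position B → W
C: reaches L-position F → W
The L vertices are B, F; that is 2 in all.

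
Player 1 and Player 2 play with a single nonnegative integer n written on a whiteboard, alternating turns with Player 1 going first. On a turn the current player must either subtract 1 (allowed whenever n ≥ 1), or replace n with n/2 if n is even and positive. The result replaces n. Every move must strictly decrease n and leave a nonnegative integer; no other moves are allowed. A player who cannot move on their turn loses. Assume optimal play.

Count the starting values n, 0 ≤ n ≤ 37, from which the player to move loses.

19

Work bottom-up. With no move the player to move loses. Otherwise the position is W if at least one move leads to an L position for the opponent, and L if every move leads to a W.
n=0: no move → L
n=1: W (go to 0, an L position)
n=2: L (sole option 1(W) is W)
n=3: W (go to 2, an L position)
n=4: W (go to 2, an L position)
n=5: L (sole option 4(W) is W)
n=6: W (go to 5, an L position)
n=7: L (sole option 6(W) is W)
n=8: W (go to 7, an L position)
n=9: L (sole option 8(W) is W)
n=10: W (go to 5, an L position)
n=11: L (sole option 10(W) is W)
n=12: W (go to 11, an L position)
n=13: L (sole option 12(W) is W)
n=14: W (go to 7, an L position)
n=15: L (sole option 14(W) is W)
n=16: W (go to 15, an L position)
n=17: L (sole option 16(W) is W)
n=18: W (go to 9, an L position)
n=19: L (sole option 18(W) is W)
n=20: W (go to 19, an L position)
n=21: L (sole option 20(W) is W)
n=22: W (go to 11, an L position)
n=23: L (sole option 22(W) is W)
n=24: W (go to 23, an L position)
n=25: L (sole option 24(W) is W)
n=26: W (go to 13, an L position)
n=27: L (sole option 26(W) is W)
n=28: W (go to 27, an L position)
n=29: L (sole option 28(W) is W)
n=30: W (go to 15, an L position)
n=31: L (sole option 30(W) is W)
n=32: W (go to 31, an L position)
n=33: L (sole option 32(W) is W)
n=34: W (go to 17, an L position)
n=35: L (sole option 34(W) is W)
n=36: W (go to 35, an L position)
n=37: L (sole option 36(W) is W)
L entries with 0 ≤ n ≤ 37: n = 0, 2, 5, 7, 9, 11, 13, 15, 17, 19, 21, 23, 25, 27, 29, 31, 33, 35, 37; that makes 19.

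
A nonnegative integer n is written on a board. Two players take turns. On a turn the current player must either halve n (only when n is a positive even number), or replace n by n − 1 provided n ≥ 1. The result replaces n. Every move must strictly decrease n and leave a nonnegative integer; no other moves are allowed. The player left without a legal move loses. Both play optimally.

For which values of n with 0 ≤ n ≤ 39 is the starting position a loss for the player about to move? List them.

Compute win/loss labels from the base case upward. A position with no move is L. Any other position is W if it can reach an L in one move, else L.
n=0: no move → L
n=1: →0(L), so W
n=2: →1(W) only, which is W, so L
n=3: →2(L), so W
n=4: →2(L), so W
n=5: →4(W) only, which is W, so L
n=6: →5(L), so W
n=7: →6(W) only, which is W, so L
n=8: →7(L), so W
n=9: →8(W) only, which is W, so L
n=10: →5(L), so W
n=11: →10(W) only, which is W, so L
n=12: →11(L), so W
n=13: →12(W) only, which is W, so L
n=14: →7(L), so W
n=15: →14(W) only, which is W, so L
n=16: →15(L), so W
n=17: →16(W) only, which is W, so L
n=18: →9(L), so W
n=19: →18(W) only, which is W, so L
n=20: →19(L), so W
n=21: →20(W) only, which is W, so L
n=22: →11(L), so W
n=23: →22(W) only, which is W, so L
n=24: →23(L), so W
n=25: →24(W) only, which is W, so L
n=26: →13(L), so W
n=27: →26(W) only, which is W, so L
n=28: →27(L), so W
n=29: →28(W) only, which is W, so L
n=30: →15(L), so W
n=31: →30(W) only, which is W, so L
n=32: →31(L), so W
n=33: →32(W) only, which is W, so L
n=34: →17(L), so W
n=35: →34(W) only, which is W, so L
n=36: →35(L), so W
n=37: →36(W) only, which is W, so L
n=38: →19(L), so W
n=39: →38(W) only, which is W, so L
Reading off the rows marked L gives the requested list; there are 20 such values of n.

0, 2, 5, 7, 9, 11, 13, 15, 17, 19, 21, 23, 25, 27, 29, 31, 33, 35, 37, 39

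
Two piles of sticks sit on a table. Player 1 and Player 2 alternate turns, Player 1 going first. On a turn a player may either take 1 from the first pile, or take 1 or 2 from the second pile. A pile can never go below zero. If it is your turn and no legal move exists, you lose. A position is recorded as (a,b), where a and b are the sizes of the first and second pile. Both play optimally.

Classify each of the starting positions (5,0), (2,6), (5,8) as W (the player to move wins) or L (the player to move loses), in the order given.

Use the standard recursion: the mover loses at a terminal position; elsewhere, the mover wins exactly when some move hands the opponent an L position.
No move ever increases a pile, so every position that can arise here has a ≤ 5 and b ≤ 8; it is enough to label the cells with 0 ≤ a ≤ 5 and 0 ≤ b ≤ 8.
Every move lowers a or b (never raises either), so fill the grid row by row in increasing a, and left to right within a row: each cell's successors are then already labelled.
      b=0  b=1  b=2  b=3  b=4  b=5  b=6  b=7  b=8
a=0:    L    W    W    L    W    W    L    W    W
a=1:    W    L    W    W    L    W    W    L    W
a=2:    L    W    W    L    W    W    L    W    W
a=3:    W    L    W    W    L    W    W    L    W
a=4:    L    W    W    L    W    W    L    W    W
a=5:    W    L    W    W    L    W    W    L    W
Cells with no legal move (terminal, hence L): (0,0).
The remaining L cells, each justified by listing all of its moves:
(0,3): →(0,2)(W), (0,1)(W) — all W, so L
(0,6): →(0,5)(W), (0,4)(W) — all W, so L
(1,1): →(0,1)(W), (1,0)(W) — all W, so L
(1,4): →(0,4)(W), (1,3)(W), (1,2)(W) — all W, so L
(1,7): →(0,7)(W), (1,6)(W), (1,5)(W) — all W, so L
(2,0): →(1,0)(W) only, which is W, so L
(2,3): →(1,3)(W), (2,2)(W), (2,1)(W) — all W, so L
(2,6): →(1,6)(W), (2,5)(W), (2,4)(W) — all W, so L
(3,1): →(2,1)(W), (3,0)(W) — all W, so L
(3,4): →(2,4)(W), (3,3)(W), (3,2)(W) — all W, so L
(3,7): →(2,7)(W), (3,6)(W), (3,5)(W) — all W, so L
(4,0): →(3,0)(W) only, which is W, so L
(4,3): →(3,3)(W), (4,2)(W), (4,1)(W) — all W, so L
(4,6): →(3,6)(W), (4,5)(W), (4,4)(W) — all W, so L
(5,1): →(4,1)(W), (5,0)(W) — all W, so L
(5,4): →(4,4)(W), (5,3)(W), (5,2)(W) — all W, so L
(5,7): →(4,7)(W), (5,6)(W), (5,5)(W) — all W, so L
Every other cell has at least one move into one of the L cells above, so it is W.
(5,0): the move to (4,0) reaches an L cell, so W
(2,6): one of the L cells justified above, so L
(5,8): the move to (5,7) reaches an L cell, so W

(5,0): W, (2,6): L, (5,8): W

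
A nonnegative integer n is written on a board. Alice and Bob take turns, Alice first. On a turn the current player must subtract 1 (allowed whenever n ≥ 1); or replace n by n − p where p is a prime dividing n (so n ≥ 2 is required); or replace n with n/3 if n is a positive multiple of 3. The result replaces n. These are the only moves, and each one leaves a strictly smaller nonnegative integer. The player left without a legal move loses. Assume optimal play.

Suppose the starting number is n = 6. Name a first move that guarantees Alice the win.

Move to 4.

Compute win/loss labels from the base case upward. A position with no move is L. Any other position is W if it can reach an L in one move, else L.
n=0: no move → L
n=1: →0(L), so W
n=2: →0(L), so W
n=3: →0(L), so W
n=4: →2(W), 3(W) — all W, so L
n=5: →0(L), so W
n=6: →4(L), so W
From 6, the L positions reachable in one move are: 4.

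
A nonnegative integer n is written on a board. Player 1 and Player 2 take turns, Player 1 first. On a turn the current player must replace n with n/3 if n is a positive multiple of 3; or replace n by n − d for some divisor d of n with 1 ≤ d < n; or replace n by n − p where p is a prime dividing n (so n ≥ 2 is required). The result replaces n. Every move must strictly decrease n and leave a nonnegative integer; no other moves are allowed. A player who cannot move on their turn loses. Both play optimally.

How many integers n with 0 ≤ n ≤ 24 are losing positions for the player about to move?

Use the standard recursion: the mover loses at a terminal position; elsewhere, the mover wins exactly when some move hands the opponent an L position.
n=0: no move → L
n=1: no move → L
n=2: →0(L), so W
n=3: →0(L), so W
n=4: →2(W), 3(W) — all W, so L
n=5: →0(L), so W
n=6: →4(L), so W
n=7: →0(L), so W
n=8: →4(L), so W
n=9: →3(W), 6(W), 8(W) — all W, so L
n=10: →9(L), so W
n=11: →0(L), so W
n=12: →4(L), so W
n=13: →0(L), so W
n=14: →7(W), 12(W), 13(W) — all W, so L
n=15: →14(L), so W
n=16: →14(L), so W
n=17: →0(L), so W
n=18: →9(L), so W
n=19: →0(L), so W
n=20: →10(W), 15(W), 16(W), 18(W), 19(W) — all W, so L
n=21: →14(L), so W
n=22: →20(L), so W
n=23: →0(L), so W
n=24: →20(L), so W
L entries with 0 ≤ n ≤ 24: n = 0, 1, 4, 9, 14, 20; that makes 6.

6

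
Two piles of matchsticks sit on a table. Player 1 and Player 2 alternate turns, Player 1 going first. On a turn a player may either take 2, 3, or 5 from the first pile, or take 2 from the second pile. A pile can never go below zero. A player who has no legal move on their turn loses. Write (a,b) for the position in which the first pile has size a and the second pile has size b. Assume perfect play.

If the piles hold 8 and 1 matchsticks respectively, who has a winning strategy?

Classify positions by backward induction: terminal positions (no move available) are L. From any other position, the mover wins iff some move reaches an L.
No move ever increases a pile, so every position that can arise here has a ≤ 8 and b ≤ 1; it is enough to label the cells with 0 ≤ a ≤ 8 and 0 ≤ b ≤ 1.
Every move lowers a or b (never raises either), so fill the grid row by row in increasing a, and left to right within a row: each cell's successors are then already labelled.
      b=0  b=1
a=0:    L    L
a=1:    L    L
a=2:    W    W
a=3:    W    W
a=4:    W    W
a=5:    W    W
a=6:    W    W
a=7:    L    L
a=8:    L    L
Cells with no legal move (terminal, hence L): (0,0), (0,1), (1,0), (1,1).
The remaining L cells, each justified by listing all of its moves:
(7,0): →(5,0)(W), (4,0)(W), (2,0)(W) — all W, so L
(7,1): →(5,1)(W), (4,1)(W), (2,1)(W) — all W, so L
(8,0): →(6,0)(W), (5,0)(W), (3,0)(W) — all W, so L
(8,1): →(6,1)(W), (5,1)(W), (3,1)(W) — all W, so L
Every other cell has at least one move into one of the L cells above, so it is W.
Every move from (8,1) reaches a W position, so the mover loses.

Player 2 wins.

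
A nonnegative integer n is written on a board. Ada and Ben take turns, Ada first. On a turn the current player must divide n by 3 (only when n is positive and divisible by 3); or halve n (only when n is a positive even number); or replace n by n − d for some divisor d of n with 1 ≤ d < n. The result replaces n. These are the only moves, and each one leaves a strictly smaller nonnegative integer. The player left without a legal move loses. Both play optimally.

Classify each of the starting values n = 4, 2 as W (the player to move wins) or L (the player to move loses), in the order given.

Use the standard recursion: the mover loses at a terminal position; elsewhere, the mover wins exactly when some move hands the opponent an L position.
n=0: no move → L
n=1: no move → L
n=2: reaches L-position 1 → W
n=3: reaches L-position 1 → W
n=4: only reaches 2(W), 3(W), all W → L

4: L, 2: W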